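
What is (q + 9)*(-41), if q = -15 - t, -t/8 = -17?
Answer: 5822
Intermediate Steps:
t = 136 (t = -8*(-17) = 136)
q = -151 (q = -15 - 1*136 = -15 - 136 = -151)
(q + 9)*(-41) = (-151 + 9)*(-41) = -142*(-41) = 5822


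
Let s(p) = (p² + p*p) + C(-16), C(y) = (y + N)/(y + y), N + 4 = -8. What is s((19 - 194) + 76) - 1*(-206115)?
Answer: 1805743/8 ≈ 2.2572e+5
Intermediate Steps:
N = -12 (N = -4 - 8 = -12)
C(y) = (-12 + y)/(2*y) (C(y) = (y - 12)/(y + y) = (-12 + y)/((2*y)) = (-12 + y)*(1/(2*y)) = (-12 + y)/(2*y))
s(p) = 7/8 + 2*p² (s(p) = (p² + p*p) + (½)*(-12 - 16)/(-16) = (p² + p²) + (½)*(-1/16)*(-28) = 2*p² + 7/8 = 7/8 + 2*p²)
s((19 - 194) + 76) - 1*(-206115) = (7/8 + 2*((19 - 194) + 76)²) - 1*(-206115) = (7/8 + 2*(-175 + 76)²) + 206115 = (7/8 + 2*(-99)²) + 206115 = (7/8 + 2*9801) + 206115 = (7/8 + 19602) + 206115 = 156823/8 + 206115 = 1805743/8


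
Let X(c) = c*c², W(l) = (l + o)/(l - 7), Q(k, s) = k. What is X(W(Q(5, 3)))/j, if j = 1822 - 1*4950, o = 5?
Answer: 125/3128 ≈ 0.039962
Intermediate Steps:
W(l) = (5 + l)/(-7 + l) (W(l) = (l + 5)/(l - 7) = (5 + l)/(-7 + l))
j = -3128 (j = 1822 - 4950 = -3128)
X(c) = c³
X(W(Q(5, 3)))/j = ((5 + 5)/(-7 + 5))³/(-3128) = (10/(-2))³*(-1/3128) = (-½*10)³*(-1/3128) = (-5)³*(-1/3128) = -125*(-1/3128) = 125/3128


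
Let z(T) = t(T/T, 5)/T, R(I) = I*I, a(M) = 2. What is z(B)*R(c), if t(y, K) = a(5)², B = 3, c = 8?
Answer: 256/3 ≈ 85.333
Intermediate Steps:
t(y, K) = 4 (t(y, K) = 2² = 4)
R(I) = I²
z(T) = 4/T
z(B)*R(c) = (4/3)*8² = (4*(⅓))*64 = (4/3)*64 = 256/3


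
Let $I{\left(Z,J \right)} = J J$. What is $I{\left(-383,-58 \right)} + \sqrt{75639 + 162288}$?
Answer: $3364 + \sqrt{237927} \approx 3851.8$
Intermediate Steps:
$I{\left(Z,J \right)} = J^{2}$
$I{\left(-383,-58 \right)} + \sqrt{75639 + 162288} = \left(-58\right)^{2} + \sqrt{75639 + 162288} = 3364 + \sqrt{237927}$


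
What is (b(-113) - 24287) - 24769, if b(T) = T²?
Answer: -36287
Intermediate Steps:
(b(-113) - 24287) - 24769 = ((-113)² - 24287) - 24769 = (12769 - 24287) - 24769 = -11518 - 24769 = -36287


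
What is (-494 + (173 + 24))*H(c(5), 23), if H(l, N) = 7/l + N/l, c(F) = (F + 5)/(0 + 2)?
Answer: -1782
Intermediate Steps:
c(F) = 5/2 + F/2 (c(F) = (5 + F)/2 = (5 + F)*(½) = 5/2 + F/2)
(-494 + (173 + 24))*H(c(5), 23) = (-494 + (173 + 24))*((7 + 23)/(5/2 + (½)*5)) = (-494 + 197)*(30/(5/2 + 5/2)) = -297*30/5 = -297*6 = -1782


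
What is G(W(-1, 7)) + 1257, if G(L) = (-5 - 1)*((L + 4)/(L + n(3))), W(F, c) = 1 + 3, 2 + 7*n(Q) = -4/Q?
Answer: 46005/37 ≈ 1243.4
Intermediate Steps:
n(Q) = -2/7 - 4/(7*Q) (n(Q) = -2/7 + (-4/Q)/7 = -2/7 - 4/(7*Q))
W(F, c) = 4
G(L) = -6*(4 + L)/(-10/21 + L) (G(L) = (-5 - 1)*((L + 4)/(L + (2/7)*(-2 - 1*3)/3)) = -6*(4 + L)/(L + (2/7)*(⅓)*(-2 - 3)) = -6*(4 + L)/(L + (2/7)*(⅓)*(-5)) = -6*(4 + L)/(L - 10/21) = -6*(4 + L)/(-10/21 + L))
G(W(-1, 7)) + 1257 = 126*(-4 - 1*4)/(-10 + 21*4) + 1257 = 126*(-4 - 4)/(-10 + 84) + 1257 = 126*(-8)/74 + 1257 = 126*(1/74)*(-8) + 1257 = -504/37 + 1257 = 46005/37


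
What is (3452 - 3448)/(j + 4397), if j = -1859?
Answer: 2/1269 ≈ 0.0015760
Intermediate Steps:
(3452 - 3448)/(j + 4397) = (3452 - 3448)/(-1859 + 4397) = 4/2538 = 4*(1/2538) = 2/1269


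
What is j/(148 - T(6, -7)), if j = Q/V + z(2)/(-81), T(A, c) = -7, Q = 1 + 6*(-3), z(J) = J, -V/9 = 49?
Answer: 11/123039 ≈ 8.9403e-5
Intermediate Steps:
V = -441 (V = -9*49 = -441)
Q = -17 (Q = 1 - 18 = -17)
j = 55/3969 (j = -17/(-441) + 2/(-81) = -17*(-1/441) + 2*(-1/81) = 17/441 - 2/81 = 55/3969 ≈ 0.013857)
j/(148 - T(6, -7)) = 55/(3969*(148 - 1*(-7))) = 55/(3969*(148 + 7)) = (55/3969)/155 = (55/3969)*(1/155) = 11/123039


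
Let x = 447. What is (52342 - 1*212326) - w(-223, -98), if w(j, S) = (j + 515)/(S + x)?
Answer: -55834708/349 ≈ -1.5998e+5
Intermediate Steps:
w(j, S) = (515 + j)/(447 + S) (w(j, S) = (j + 515)/(S + 447) = (515 + j)/(447 + S))
(52342 - 1*212326) - w(-223, -98) = (52342 - 1*212326) - (515 - 223)/(447 - 98) = (52342 - 212326) - 292/349 = -159984 - 292/349 = -55834708/349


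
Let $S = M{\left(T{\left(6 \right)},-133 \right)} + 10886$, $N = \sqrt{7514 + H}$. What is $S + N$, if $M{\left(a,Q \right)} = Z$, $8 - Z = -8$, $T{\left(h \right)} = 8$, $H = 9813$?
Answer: $10902 + \sqrt{17327} \approx 11034.0$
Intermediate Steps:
$Z = 16$ ($Z = 8 - -8 = 8 + 8 = 16$)
$N = \sqrt{17327}$ ($N = \sqrt{7514 + 9813} = \sqrt{17327} \approx 131.63$)
$M{\left(a,Q \right)} = 16$
$S = 10902$ ($S = 16 + 10886 = 10902$)
$S + N = 10902 + \sqrt{17327}$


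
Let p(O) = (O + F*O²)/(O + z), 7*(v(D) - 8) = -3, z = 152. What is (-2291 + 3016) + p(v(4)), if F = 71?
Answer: 5868585/7819 ≈ 750.55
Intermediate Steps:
v(D) = 53/7 (v(D) = 8 + (⅐)*(-3) = 8 - 3/7 = 53/7)
p(O) = (O + 71*O²)/(152 + O) (p(O) = (O + 71*O²)/(O + 152) = (O + 71*O²)/(152 + O))
(-2291 + 3016) + p(v(4)) = (-2291 + 3016) + 53*(1 + 71*(53/7))/(7*(152 + 53/7)) = 725 + 53*(1 + 3763/7)/(7*(1117/7)) = 725 + (53/7)*(7/1117)*(3770/7) = 725 + 199810/7819 = 5868585/7819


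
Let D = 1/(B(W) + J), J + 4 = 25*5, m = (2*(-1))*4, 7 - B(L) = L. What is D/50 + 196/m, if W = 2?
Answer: -154349/6300 ≈ -24.500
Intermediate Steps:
B(L) = 7 - L
m = -8 (m = -2*4 = -8)
J = 121 (J = -4 + 25*5 = -4 + 125 = 121)
D = 1/126 (D = 1/((7 - 1*2) + 121) = 1/((7 - 2) + 121) = 1/(5 + 121) = 1/126 ≈ 0.0079365)
D/50 + 196/m = (1/126)/50 + 196/(-8) = (1/126)*(1/50) + 196*(-⅛) = 1/6300 - 49/2 = -154349/6300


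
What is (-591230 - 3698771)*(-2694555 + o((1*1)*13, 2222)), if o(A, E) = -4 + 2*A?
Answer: 11559549264533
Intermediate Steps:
(-591230 - 3698771)*(-2694555 + o((1*1)*13, 2222)) = (-591230 - 3698771)*(-2694555 + (-4 + 2*((1*1)*13))) = -4290001*(-2694555 + (-4 + 2*(1*13))) = -4290001*(-2694555 + (-4 + 2*13)) = -4290001*(-2694555 + (-4 + 26)) = -4290001*(-2694555 + 22) = -4290001*(-2694533) = 11559549264533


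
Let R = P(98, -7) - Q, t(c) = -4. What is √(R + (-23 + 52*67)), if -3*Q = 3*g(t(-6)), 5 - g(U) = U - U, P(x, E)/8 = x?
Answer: 5*√170 ≈ 65.192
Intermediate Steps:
P(x, E) = 8*x
g(U) = 5 (g(U) = 5 - (U - U) = 5 - 1*0 = 5 + 0 = 5)
Q = -5 ≈ -5.0000
R = 789 (R = 8*98 - 1*(-5) = 784 + 5 = 789)
√(R + (-23 + 52*67)) = √(789 + (-23 + 52*67)) = √(789 + (-23 + 3484)) = √(789 + 3461) = √4250 = 5*√170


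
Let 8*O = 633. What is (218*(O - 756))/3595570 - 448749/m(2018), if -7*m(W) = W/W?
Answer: 9035647156761/2876456 ≈ 3.1412e+6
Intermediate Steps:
m(W) = -⅐ (m(W) = -W/(7*W) = -⅐*1 = -⅐)
O = 633/8 (O = (⅛)*633 = 633/8 ≈ 79.125)
(218*(O - 756))/3595570 - 448749/m(2018) = (218*(633/8 - 756))/3595570 - 448749/(-⅐) = (218*(-5415/8))*(1/3595570) - 448749*(-7) = -590235/4*1/3595570 + 3141243 = -118047/2876456 + 3141243 = 9035647156761/2876456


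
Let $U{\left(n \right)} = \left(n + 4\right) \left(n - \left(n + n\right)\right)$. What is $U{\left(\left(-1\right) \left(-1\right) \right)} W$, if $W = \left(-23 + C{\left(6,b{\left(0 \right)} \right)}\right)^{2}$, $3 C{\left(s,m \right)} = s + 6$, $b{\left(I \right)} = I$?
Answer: $-1805$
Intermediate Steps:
$C{\left(s,m \right)} = 2 + \frac{s}{3}$ ($C{\left(s,m \right)} = \frac{s + 6}{3} = \frac{6 + s}{3} = 2 + \frac{s}{3}$)
$W = 361$ ($W = \left(-23 + \left(2 + \frac{1}{3} \cdot 6\right)\right)^{2} = \left(-23 + \left(2 + 2\right)\right)^{2} = \left(-23 + 4\right)^{2} = \left(-19\right)^{2} = 361$)
$U{\left(n \right)} = - n \left(4 + n\right)$ ($U{\left(n \right)} = \left(4 + n\right) \left(n - 2 n\right) = \left(4 + n\right) \left(- n\right) = - n \left(4 + n\right)$)
$U{\left(\left(-1\right) \left(-1\right) \right)} W = - \left(-1\right) \left(-1\right) \left(4 - -1\right) 361 = \left(-1\right) 1 \left(4 + 1\right) 361 = \left(-1\right) 1 \cdot 5 \cdot 361 = \left(-5\right) 361 = -1805$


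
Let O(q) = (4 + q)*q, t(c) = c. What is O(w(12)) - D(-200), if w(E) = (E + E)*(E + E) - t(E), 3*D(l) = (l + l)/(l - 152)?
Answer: 21143207/66 ≈ 3.2035e+5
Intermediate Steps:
D(l) = 2*l/(3*(-152 + l)) (D(l) = ((l + l)/(l - 152))/3 = ((2*l)/(-152 + l))/3 = (2*l/(-152 + l))/3 = 2*l/(3*(-152 + l)))
w(E) = -E + 4*E**2 (w(E) = (E + E)*(E + E) - E = (2*E)*(2*E) - E = 4*E**2 - E = -E + 4*E**2)
O(q) = q*(4 + q)
O(w(12)) - D(-200) = (12*(-1 + 4*12))*(4 + 12*(-1 + 4*12)) - 2*(-200)/(3*(-152 - 200)) = (12*(-1 + 48))*(4 + 12*(-1 + 48)) - 2*(-200)/(3*(-352)) = (12*47)*(4 + 12*47) - 2*(-200)*(-1)/(3*352) = 564*(4 + 564) - 1*25/66 = 564*568 - 25/66 = 320352 - 25/66 = 21143207/66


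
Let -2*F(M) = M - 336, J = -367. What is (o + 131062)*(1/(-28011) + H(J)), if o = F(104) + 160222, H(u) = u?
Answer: -2995603073200/28011 ≈ -1.0694e+8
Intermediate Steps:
F(M) = 168 - M/2 (F(M) = -(M - 336)/2 = -(-336 + M)/2 = 168 - M/2)
o = 160338 (o = (168 - 1/2*104) + 160222 = (168 - 52) + 160222 = 116 + 160222 = 160338)
(o + 131062)*(1/(-28011) + H(J)) = (160338 + 131062)*(1/(-28011) - 367) = 291400*(-1/28011 - 367) = 291400*(-10280038/28011) = -2995603073200/28011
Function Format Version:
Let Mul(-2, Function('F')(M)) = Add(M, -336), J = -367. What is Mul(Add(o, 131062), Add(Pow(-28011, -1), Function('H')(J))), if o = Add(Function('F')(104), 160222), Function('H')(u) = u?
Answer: Rational(-2995603073200, 28011) ≈ -1.0694e+8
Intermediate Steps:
Function('F')(M) = Add(168, Mul(Rational(-1, 2), M)) (Function('F')(M) = Mul(Rational(-1, 2), Add(M, -336)) = Mul(Rational(-1, 2), Add(-336, M)) = Add(168, Mul(Rational(-1, 2), M)))
o = 160338 (o = Add(Add(168, Mul(Rational(-1, 2), 104)), 160222) = Add(Add(168, -52), 160222) = Add(116, 160222) = 160338)
Mul(Add(o, 131062), Add(Pow(-28011, -1), Function('H')(J))) = Mul(Add(160338, 131062), Add(Pow(-28011, -1), -367)) = Mul(291400, Add(Rational(-1, 28011), -367)) = Mul(291400, Rational(-10280038, 28011)) = Rational(-2995603073200, 28011)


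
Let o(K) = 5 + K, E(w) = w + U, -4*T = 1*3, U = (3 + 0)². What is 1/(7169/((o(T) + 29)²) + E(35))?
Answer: 17689/893020 ≈ 0.019808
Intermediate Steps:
U = 9 (U = 3² = 9)
T = -¾ (T = -3/4 = -¼*3 = -¾ ≈ -0.75000)
E(w) = 9 + w (E(w) = w + 9 = 9 + w)
1/(7169/((o(T) + 29)²) + E(35)) = 1/(7169/(((5 - ¾) + 29)²) + (9 + 35)) = 1/(7169/((17/4 + 29)²) + 44) = 1/(7169/((133/4)²) + 44) = 1/(7169/(17689/16) + 44) = 1/(7169*(16/17689) + 44) = 1/(114704/17689 + 44) = 1/(893020/17689) = 17689/893020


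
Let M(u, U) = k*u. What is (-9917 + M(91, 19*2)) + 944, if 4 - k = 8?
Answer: -9337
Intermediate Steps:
k = -4 (k = 4 - 1*8 = 4 - 8 = -4)
M(u, U) = -4*u
(-9917 + M(91, 19*2)) + 944 = (-9917 - 4*91) + 944 = (-9917 - 364) + 944 = -10281 + 944 = -9337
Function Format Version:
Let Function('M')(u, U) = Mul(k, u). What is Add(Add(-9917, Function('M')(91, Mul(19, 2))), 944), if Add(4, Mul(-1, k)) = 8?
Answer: -9337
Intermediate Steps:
k = -4 (k = Add(4, Mul(-1, 8)) = Add(4, -8) = -4)
Function('M')(u, U) = Mul(-4, u)
Add(Add(-9917, Function('M')(91, Mul(19, 2))), 944) = Add(Add(-9917, Mul(-4, 91)), 944) = Add(Add(-9917, -364), 944) = Add(-10281, 944) = -9337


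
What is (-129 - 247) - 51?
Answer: -427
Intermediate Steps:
(-129 - 247) - 51 = -376 - 51 = -427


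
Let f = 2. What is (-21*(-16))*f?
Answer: 672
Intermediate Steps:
(-21*(-16))*f = -21*(-16)*2 = 336*2 = 672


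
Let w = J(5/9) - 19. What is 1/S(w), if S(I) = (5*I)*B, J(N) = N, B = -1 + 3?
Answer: -9/1660 ≈ -0.0054217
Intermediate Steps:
B = 2
w = -166/9 (w = 5/9 - 19 = -166/9 ≈ -18.444)
S(I) = 10*I (S(I) = (5*I)*2 = 10*I)
1/S(w) = 1/(10*(-166/9)) = 1/(-1660/9) = -9/1660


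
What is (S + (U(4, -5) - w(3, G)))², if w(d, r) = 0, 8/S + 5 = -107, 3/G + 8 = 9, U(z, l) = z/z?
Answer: 169/196 ≈ 0.86224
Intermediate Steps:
U(z, l) = 1
G = 3 (G = 3/(-8 + 9) = 3/1 = 3*1 = 3)
S = -1/14 (S = 8/(-5 - 107) = 8/(-112) = 8*(-1/112) = -1/14 ≈ -0.071429)
(S + (U(4, -5) - w(3, G)))² = (-1/14 + (1 - 1*0))² = (-1/14 + (1 + 0))² = (-1/14 + 1)² = (13/14)² = 169/196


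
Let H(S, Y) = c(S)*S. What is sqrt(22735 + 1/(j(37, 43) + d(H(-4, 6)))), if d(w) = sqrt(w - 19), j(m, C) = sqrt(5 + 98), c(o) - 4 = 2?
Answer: sqrt(22735 + 1/(sqrt(103) + I*sqrt(43))) ≈ 150.78 - 0.e-4*I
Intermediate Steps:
c(o) = 6 (c(o) = 4 + 2 = 6)
j(m, C) = sqrt(103)
H(S, Y) = 6*S
d(w) = sqrt(-19 + w)
sqrt(22735 + 1/(j(37, 43) + d(H(-4, 6)))) = sqrt(22735 + 1/(sqrt(103) + sqrt(-19 + 6*(-4)))) = sqrt(22735 + 1/(sqrt(103) + sqrt(-19 - 24))) = sqrt(22735 + 1/(sqrt(103) + sqrt(-43))) = sqrt(22735 + 1/(sqrt(103) + I*sqrt(43)))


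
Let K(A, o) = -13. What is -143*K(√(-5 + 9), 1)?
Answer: 1859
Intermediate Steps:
-143*K(√(-5 + 9), 1) = -143*(-13) = 1859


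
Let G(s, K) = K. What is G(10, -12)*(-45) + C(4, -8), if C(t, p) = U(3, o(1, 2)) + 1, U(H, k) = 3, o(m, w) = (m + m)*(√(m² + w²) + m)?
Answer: 544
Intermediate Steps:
o(m, w) = 2*m*(m + √(m² + w²)) (o(m, w) = (2*m)*(m + √(m² + w²)) = 2*m*(m + √(m² + w²)))
C(t, p) = 4 (C(t, p) = 3 + 1 = 4)
G(10, -12)*(-45) + C(4, -8) = -12*(-45) + 4 = 540 + 4 = 544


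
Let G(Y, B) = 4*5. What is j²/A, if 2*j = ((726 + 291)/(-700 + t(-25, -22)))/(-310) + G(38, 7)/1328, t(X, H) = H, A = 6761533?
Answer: 33157860649/2333453439000323438800 ≈ 1.4210e-11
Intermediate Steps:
G(Y, B) = 20
j = 182093/18577060 (j = (((726 + 291)/(-700 - 22))/(-310) + 20/1328)/2 = ((1017/(-722))*(-1/310) + 20*(1/1328))/2 = ((1017*(-1/722))*(-1/310) + 5/332)/2 = (-1017/722*(-1/310) + 5/332)/2 = (1017/223820 + 5/332)/2 = (½)*(182093/9288530) = 182093/18577060 ≈ 0.0098020)
j²/A = (182093/18577060)²/6761533 = (33157860649/345107158243600)*(1/6761533) = 33157860649/2333453439000323438800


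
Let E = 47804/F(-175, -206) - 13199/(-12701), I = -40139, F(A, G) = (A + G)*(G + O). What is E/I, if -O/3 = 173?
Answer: -4253052379/140821007387775 ≈ -3.0202e-5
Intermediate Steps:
O = -519 (O = -3*173 = -519)
F(A, G) = (-519 + G)*(A + G) (F(A, G) = (A + G)*(G - 519) = (A + G)*(-519 + G) = (-519 + G)*(A + G))
E = 4253052379/3508333725 (E = 47804/((-206)² - 519*(-175) - 519*(-206) - 175*(-206)) - 13199/(-12701) = 47804/(42436 + 90825 + 106914 + 36050) - 13199*(-1/12701) = 47804/276225 + 13199/12701 = 4253052379/3508333725 ≈ 1.2123)
E/I = (4253052379/3508333725)/(-40139) = (4253052379/3508333725)*(-1/40139) = -4253052379/140821007387775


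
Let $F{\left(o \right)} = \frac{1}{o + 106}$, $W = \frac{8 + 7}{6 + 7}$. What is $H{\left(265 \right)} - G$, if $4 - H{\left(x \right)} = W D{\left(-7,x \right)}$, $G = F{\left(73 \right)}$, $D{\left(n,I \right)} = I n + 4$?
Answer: $\frac{4979230}{2327} \approx 2139.8$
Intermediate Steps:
$W = \frac{15}{13} \approx 1.1538$
$F{\left(o \right)} = \frac{1}{106 + o}$
$D{\left(n,I \right)} = 4 + I n$
$G = \frac{1}{179}$ ($G = \frac{1}{106 + 73} = \frac{1}{179} \approx 0.0055866$)
$H{\left(x \right)} = - \frac{8}{13} + \frac{105 x}{13}$ ($H{\left(x \right)} = 4 - \frac{15 \left(4 + x \left(-7\right)\right)}{13} = 4 - \frac{15 \left(4 - 7 x\right)}{13} = 4 - \left(\frac{60}{13} - \frac{105 x}{13}\right) = 4 + \left(- \frac{60}{13} + \frac{105 x}{13}\right) = - \frac{8}{13} + \frac{105 x}{13}$)
$H{\left(265 \right)} - G = \left(- \frac{8}{13} + \frac{105}{13} \cdot 265\right) - \frac{1}{179} = \left(- \frac{8}{13} + \frac{27825}{13}\right) - \frac{1}{179} = \frac{27817}{13} - \frac{1}{179} = \frac{4979230}{2327}$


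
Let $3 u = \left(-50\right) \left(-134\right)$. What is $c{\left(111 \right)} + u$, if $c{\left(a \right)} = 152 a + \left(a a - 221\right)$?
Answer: $\frac{93616}{3} \approx 31205.0$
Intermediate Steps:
$c{\left(a \right)} = -221 + a^{2} + 152 a$ ($c{\left(a \right)} = 152 a + \left(a^{2} - 221\right) = 152 a + \left(-221 + a^{2}\right) = -221 + a^{2} + 152 a$)
$u = \frac{6700}{3}$ ($u = \frac{\left(-50\right) \left(-134\right)}{3} = \frac{1}{3} \cdot 6700 = \frac{6700}{3} \approx 2233.3$)
$c{\left(111 \right)} + u = \left(-221 + 111^{2} + 152 \cdot 111\right) + \frac{6700}{3} = \left(-221 + 12321 + 16872\right) + \frac{6700}{3} = 28972 + \frac{6700}{3} = \frac{93616}{3}$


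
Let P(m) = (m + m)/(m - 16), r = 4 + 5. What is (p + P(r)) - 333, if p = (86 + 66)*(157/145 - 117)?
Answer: -18224317/1015 ≈ -17955.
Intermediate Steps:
r = 9
P(m) = 2*m/(-16 + m) (P(m) = (2*m)/(-16 + m) = 2*m/(-16 + m))
p = -2554816/145 (p = 152*(157*(1/145) - 117) = 152*(157/145 - 117) = 152*(-16808/145) = -2554816/145 ≈ -17619.)
(p + P(r)) - 333 = (-2554816/145 + 2*9/(-16 + 9)) - 333 = (-2554816/145 + 2*9/(-7)) - 333 = (-2554816/145 + 2*9*(-⅐)) - 333 = (-2554816/145 - 18/7) - 333 = -17886322/1015 - 333 = -18224317/1015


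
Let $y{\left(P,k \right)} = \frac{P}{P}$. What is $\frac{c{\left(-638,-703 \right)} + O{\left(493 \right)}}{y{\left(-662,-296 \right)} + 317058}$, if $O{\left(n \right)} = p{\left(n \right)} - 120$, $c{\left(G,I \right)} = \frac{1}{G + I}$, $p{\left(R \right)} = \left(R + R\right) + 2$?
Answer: $\frac{1163987}{425176119} \approx 0.0027377$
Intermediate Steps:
$p{\left(R \right)} = 2 + 2 R$ ($p{\left(R \right)} = 2 R + 2 = 2 + 2 R$)
$y{\left(P,k \right)} = 1$
$O{\left(n \right)} = -118 + 2 n$ ($O{\left(n \right)} = \left(2 + 2 n\right) - 120 = -118 + 2 n$)
$\frac{c{\left(-638,-703 \right)} + O{\left(493 \right)}}{y{\left(-662,-296 \right)} + 317058} = \frac{\frac{1}{-638 - 703} + \left(-118 + 2 \cdot 493\right)}{1 + 317058} = \frac{\frac{1}{-1341} + \left(-118 + 986\right)}{317059} = \left(- \frac{1}{1341} + 868\right) \frac{1}{317059} = \frac{1163987}{1341} \cdot \frac{1}{317059} = \frac{1163987}{425176119}$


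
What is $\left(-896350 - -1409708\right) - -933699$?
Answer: $1447057$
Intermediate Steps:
$\left(-896350 - -1409708\right) - -933699 = \left(-896350 + 1409708\right) + 933699 = 513358 + 933699 = 1447057$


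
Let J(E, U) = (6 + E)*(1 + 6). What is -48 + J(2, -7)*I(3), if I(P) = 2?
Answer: 64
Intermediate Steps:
J(E, U) = 42 + 7*E (J(E, U) = (6 + E)*7 = 42 + 7*E)
-48 + J(2, -7)*I(3) = -48 + (42 + 7*2)*2 = -48 + (42 + 14)*2 = -48 + 56*2 = -48 + 112 = 64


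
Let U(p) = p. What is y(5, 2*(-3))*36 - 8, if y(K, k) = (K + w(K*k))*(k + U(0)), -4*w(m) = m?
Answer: -2708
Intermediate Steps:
w(m) = -m/4
y(K, k) = k*(K - K*k/4) (y(K, k) = (K - K*k/4)*(k + 0) = (K - K*k/4)*k = k*(K - K*k/4))
y(5, 2*(-3))*36 - 8 = ((¼)*5*(2*(-3))*(4 - 2*(-3)))*36 - 8 = ((¼)*5*(-6)*(4 - 1*(-6)))*36 - 8 = ((¼)*5*(-6)*(4 + 6))*36 - 8 = ((¼)*5*(-6)*10)*36 - 8 = -75*36 - 8 = -2700 - 8 = -2708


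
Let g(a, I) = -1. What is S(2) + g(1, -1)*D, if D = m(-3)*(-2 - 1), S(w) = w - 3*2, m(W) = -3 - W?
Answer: -4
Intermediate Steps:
S(w) = -6 + w (S(w) = w - 6 = -6 + w)
D = 0 (D = (-3 - 1*(-3))*(-2 - 1) = (-3 + 3)*(-3) = 0*(-3) = 0)
S(2) + g(1, -1)*D = (-6 + 2) - 1*0 = -4 + 0 = -4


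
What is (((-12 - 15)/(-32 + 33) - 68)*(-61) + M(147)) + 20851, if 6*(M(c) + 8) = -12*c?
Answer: 26344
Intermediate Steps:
M(c) = -8 - 2*c (M(c) = -8 + (-12*c)/6 = -8 - 2*c)
(((-12 - 15)/(-32 + 33) - 68)*(-61) + M(147)) + 20851 = (((-12 - 15)/(-32 + 33) - 68)*(-61) + (-8 - 2*147)) + 20851 = ((-27/1 - 68)*(-61) + (-8 - 294)) + 20851 = ((-27*1 - 68)*(-61) - 302) + 20851 = ((-27 - 68)*(-61) - 302) + 20851 = (-95*(-61) - 302) + 20851 = (5795 - 302) + 20851 = 5493 + 20851 = 26344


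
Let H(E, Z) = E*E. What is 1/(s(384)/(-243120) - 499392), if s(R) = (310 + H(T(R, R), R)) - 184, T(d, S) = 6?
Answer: -40520/20235363867 ≈ -2.0024e-6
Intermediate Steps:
H(E, Z) = E²
s(R) = 162 (s(R) = (310 + 6²) - 184 = (310 + 36) - 184 = 346 - 184 = 162)
1/(s(384)/(-243120) - 499392) = 1/(162/(-243120) - 499392) = 1/(162*(-1/243120) - 499392) = 1/(-27/40520 - 499392) = 1/(-20235363867/40520) = -40520/20235363867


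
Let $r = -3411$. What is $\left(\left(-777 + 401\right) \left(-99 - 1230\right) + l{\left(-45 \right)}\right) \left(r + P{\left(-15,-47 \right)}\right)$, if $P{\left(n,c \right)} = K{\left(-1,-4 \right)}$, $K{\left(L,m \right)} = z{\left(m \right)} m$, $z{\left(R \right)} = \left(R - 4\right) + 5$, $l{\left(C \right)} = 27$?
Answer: $-1698585669$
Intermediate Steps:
$z{\left(R \right)} = 1 + R$ ($z{\left(R \right)} = \left(-4 + R\right) + 5 = 1 + R$)
$K{\left(L,m \right)} = m \left(1 + m\right)$ ($K{\left(L,m \right)} = \left(1 + m\right) m = m \left(1 + m\right)$)
$P{\left(n,c \right)} = 12$ ($P{\left(n,c \right)} = - 4 \left(1 - 4\right) = \left(-4\right) \left(-3\right) = 12$)
$\left(\left(-777 + 401\right) \left(-99 - 1230\right) + l{\left(-45 \right)}\right) \left(r + P{\left(-15,-47 \right)}\right) = \left(\left(-777 + 401\right) \left(-99 - 1230\right) + 27\right) \left(-3411 + 12\right) = \left(\left(-376\right) \left(-1329\right) + 27\right) \left(-3399\right) = \left(499704 + 27\right) \left(-3399\right) = 499731 \left(-3399\right) = -1698585669$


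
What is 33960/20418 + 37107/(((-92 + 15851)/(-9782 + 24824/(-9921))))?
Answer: -1361877715716314/59115796413 ≈ -23037.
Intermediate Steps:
33960/20418 + 37107/(((-92 + 15851)/(-9782 + 24824/(-9921)))) = 33960*(1/20418) + 37107/((15759/(-9782 + 24824*(-1/9921)))) = 5660/3403 + 37107/((15759/(-9782 - 24824/9921))) = 5660/3403 + 37107/((15759/(-97072046/9921))) = 5660/3403 + 37107/((15759*(-9921/97072046))) = 5660/3403 + 37107/(-156345039/97072046) = 5660/3403 + 37107*(-97072046/156345039) = 5660/3403 - 400228045658/17371671 = -1361877715716314/59115796413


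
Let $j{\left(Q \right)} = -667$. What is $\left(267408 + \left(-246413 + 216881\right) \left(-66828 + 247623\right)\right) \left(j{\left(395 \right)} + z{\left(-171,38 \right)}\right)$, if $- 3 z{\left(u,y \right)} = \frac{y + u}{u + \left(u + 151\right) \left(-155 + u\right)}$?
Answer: $\frac{3229877850293472}{907} \approx 3.5611 \cdot 10^{12}$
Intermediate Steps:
$z{\left(u,y \right)} = - \frac{u + y}{3 \left(u + \left(-155 + u\right) \left(151 + u\right)\right)}$ ($z{\left(u,y \right)} = - \frac{\left(y + u\right) \frac{1}{u + \left(u + 151\right) \left(-155 + u\right)}}{3} = - \frac{\left(u + y\right) \frac{1}{u + \left(151 + u\right) \left(-155 + u\right)}}{3} = - \frac{\left(u + y\right) \frac{1}{u + \left(-155 + u\right) \left(151 + u\right)}}{3} = - \frac{\frac{1}{u + \left(-155 + u\right) \left(151 + u\right)} \left(u + y\right)}{3} = - \frac{u + y}{3 \left(u + \left(-155 + u\right) \left(151 + u\right)\right)}$)
$\left(267408 + \left(-246413 + 216881\right) \left(-66828 + 247623\right)\right) \left(j{\left(395 \right)} + z{\left(-171,38 \right)}\right) = \left(267408 + \left(-246413 + 216881\right) \left(-66828 + 247623\right)\right) \left(-667 + \frac{-171 + 38}{3 \left(23405 - \left(-171\right)^{2} + 3 \left(-171\right)\right)}\right) = \left(267408 - 5339237940\right) \left(-667 + \frac{1}{3} \frac{1}{23405 - 29241 - 513} \left(-133\right)\right) = - 5338970532 \left(-667 + \frac{1}{3} \frac{1}{-6349} \left(-133\right)\right) = - 5338970532 \left(-667 + \frac{1}{3} \left(- \frac{1}{6349}\right) \left(-133\right)\right) = - 5338970532 \left(-667 + \frac{19}{2721}\right) = \left(-5338970532\right) \left(- \frac{1814888}{2721}\right) = \frac{3229877850293472}{907}$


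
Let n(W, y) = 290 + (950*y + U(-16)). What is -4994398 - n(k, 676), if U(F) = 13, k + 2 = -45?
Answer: -5636901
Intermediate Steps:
k = -47 (k = -2 - 45 = -47)
n(W, y) = 303 + 950*y (n(W, y) = 290 + (950*y + 13) = 290 + (13 + 950*y) = 303 + 950*y)
-4994398 - n(k, 676) = -4994398 - (303 + 950*676) = -4994398 - (303 + 642200) = -4994398 - 1*642503 = -4994398 - 642503 = -5636901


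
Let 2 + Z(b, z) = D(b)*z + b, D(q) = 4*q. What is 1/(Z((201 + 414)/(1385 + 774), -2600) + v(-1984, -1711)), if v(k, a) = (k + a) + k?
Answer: -2159/18660664 ≈ -0.00011570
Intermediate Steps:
v(k, a) = a + 2*k (v(k, a) = (a + k) + k = a + 2*k)
Z(b, z) = -2 + b + 4*b*z (Z(b, z) = -2 + ((4*b)*z + b) = -2 + (4*b*z + b) = -2 + (b + 4*b*z) = -2 + b + 4*b*z)
1/(Z((201 + 414)/(1385 + 774), -2600) + v(-1984, -1711)) = 1/((-2 + (201 + 414)/(1385 + 774) + 4*((201 + 414)/(1385 + 774))*(-2600)) + (-1711 + 2*(-1984))) = 1/((-2 + 615/2159 + 4*(615/2159)*(-2600)) + (-1711 - 3968)) = 1/((-2 + 615*(1/2159) + 4*(615*(1/2159))*(-2600)) - 5679) = 1/((-2 + 615/2159 + 4*(615/2159)*(-2600)) - 5679) = 1/((-2 + 615/2159 - 6396000/2159) - 5679) = 1/(-6399703/2159 - 5679) = 1/(-18660664/2159) = -2159/18660664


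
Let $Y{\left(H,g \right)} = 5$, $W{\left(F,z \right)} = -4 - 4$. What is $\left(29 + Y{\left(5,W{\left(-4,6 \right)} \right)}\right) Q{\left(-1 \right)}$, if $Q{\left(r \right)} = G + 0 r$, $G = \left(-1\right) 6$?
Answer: $-204$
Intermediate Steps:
$W{\left(F,z \right)} = -8$ ($W{\left(F,z \right)} = -4 - 4 = -8$)
$G = -6$
$Q{\left(r \right)} = -6$ ($Q{\left(r \right)} = -6 + 0 r = -6 + 0 = -6$)
$\left(29 + Y{\left(5,W{\left(-4,6 \right)} \right)}\right) Q{\left(-1 \right)} = \left(29 + 5\right) \left(-6\right) = 34 \left(-6\right) = -204$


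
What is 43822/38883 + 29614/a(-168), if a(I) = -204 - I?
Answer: -191650595/233298 ≈ -821.48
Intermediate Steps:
43822/38883 + 29614/a(-168) = 43822/38883 + 29614/(-204 - 1*(-168)) = 43822*(1/38883) + 29614/(-204 + 168) = 43822/38883 + 29614/(-36) = 43822/38883 + 29614*(-1/36) = 43822/38883 - 14807/18 = -191650595/233298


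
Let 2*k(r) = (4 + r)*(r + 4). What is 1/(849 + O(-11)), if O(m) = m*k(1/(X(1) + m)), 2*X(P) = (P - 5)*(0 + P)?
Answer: 338/258351 ≈ 0.0013083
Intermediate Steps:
X(P) = P*(-5 + P)/2 (X(P) = ((P - 5)*(0 + P))/2 = ((-5 + P)*P)/2 = (P*(-5 + P))/2 = P*(-5 + P)/2)
k(r) = (4 + r)²/2 (k(r) = ((4 + r)*(r + 4))/2 = ((4 + r)*(4 + r))/2 = (4 + r)²/2)
O(m) = m*(4 + 1/(-2 + m))²/2 (O(m) = m*((4 + 1/((½)*1*(-5 + 1) + m))²/2) = m*((4 + 1/((½)*1*(-4) + m))²/2) = m*((4 + 1/(-2 + m))²/2) = m*(4 + 1/(-2 + m))²/2)
1/(849 + O(-11)) = 1/(849 + (½)*(-11)*(-7 + 4*(-11))²/(-2 - 11)²) = 1/(849 + (½)*(-11)*(-7 - 44)²/(-13)²) = 1/(849 + (½)*(-11)*(-51)²*(1/169)) = 1/(849 + (½)*(-11)*2601*(1/169)) = 1/(849 - 28611/338) = 1/(258351/338) = 338/258351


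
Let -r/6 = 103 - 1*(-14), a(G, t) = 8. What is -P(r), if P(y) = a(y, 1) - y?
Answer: -710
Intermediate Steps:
r = -702 (r = -6*(103 - 1*(-14)) = -6*(103 + 14) = -6*117 = -702)
P(y) = 8 - y
-P(r) = -(8 - 1*(-702)) = -(8 + 702) = -1*710 = -710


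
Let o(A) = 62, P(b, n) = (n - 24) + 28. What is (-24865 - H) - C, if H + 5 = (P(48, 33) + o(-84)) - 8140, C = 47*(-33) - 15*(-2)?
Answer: -15298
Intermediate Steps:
P(b, n) = 4 + n (P(b, n) = (-24 + n) + 28 = 4 + n)
C = -1521 (C = -1551 + 30 = -1521)
H = -8046 (H = -5 + (((4 + 33) + 62) - 8140) = -5 + ((37 + 62) - 8140) = -5 + (99 - 8140) = -5 - 8041 = -8046)
(-24865 - H) - C = (-24865 - 1*(-8046)) - 1*(-1521) = (-24865 + 8046) + 1521 = -16819 + 1521 = -15298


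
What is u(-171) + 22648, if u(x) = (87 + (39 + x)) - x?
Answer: 22774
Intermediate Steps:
u(x) = 126 (u(x) = (126 + x) - x = 126)
u(-171) + 22648 = 126 + 22648 = 22774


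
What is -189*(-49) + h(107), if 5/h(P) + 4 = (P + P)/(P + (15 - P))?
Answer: 1426269/154 ≈ 9261.5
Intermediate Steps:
h(P) = 5/(-4 + 2*P/15) (h(P) = 5/(-4 + (P + P)/(P + (15 - P))) = 5/(-4 + (2*P)/15) = 5/(-4 + (2*P)*(1/15)) = 5/(-4 + 2*P/15))
-189*(-49) + h(107) = -189*(-49) + 75/(2*(-30 + 107)) = 9261 + (75/2)/77 = 9261 + (75/2)*(1/77) = 9261 + 75/154 = 1426269/154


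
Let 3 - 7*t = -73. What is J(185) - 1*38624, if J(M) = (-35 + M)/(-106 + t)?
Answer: -4287439/111 ≈ -38626.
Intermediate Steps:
t = 76/7 (t = 3/7 - ⅐*(-73) = 3/7 + 73/7 = 76/7 ≈ 10.857)
J(M) = 245/666 - 7*M/666 (J(M) = (-35 + M)/(-106 + 76/7) = (-35 + M)/(-666/7) = (-35 + M)*(-7/666) = 245/666 - 7*M/666)
J(185) - 1*38624 = (245/666 - 7/666*185) - 1*38624 = (245/666 - 35/18) - 38624 = -175/111 - 38624 = -4287439/111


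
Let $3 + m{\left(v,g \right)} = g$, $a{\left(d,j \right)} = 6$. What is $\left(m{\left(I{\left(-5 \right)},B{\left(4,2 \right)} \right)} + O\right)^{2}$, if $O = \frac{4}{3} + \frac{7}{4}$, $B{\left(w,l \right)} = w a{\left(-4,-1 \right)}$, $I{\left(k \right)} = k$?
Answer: $\frac{83521}{144} \approx 580.01$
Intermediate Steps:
$B{\left(w,l \right)} = 6 w$ ($B{\left(w,l \right)} = w 6 = 6 w$)
$m{\left(v,g \right)} = -3 + g$
$O = \frac{37}{12}$ ($O = 4 \cdot \frac{1}{3} + 7 \cdot \frac{1}{4} = \frac{4}{3} + \frac{7}{4} = \frac{37}{12} \approx 3.0833$)
$\left(m{\left(I{\left(-5 \right)},B{\left(4,2 \right)} \right)} + O\right)^{2} = \left(\left(-3 + 6 \cdot 4\right) + \frac{37}{12}\right)^{2} = \left(\left(-3 + 24\right) + \frac{37}{12}\right)^{2} = \left(21 + \frac{37}{12}\right)^{2} = \left(\frac{289}{12}\right)^{2} = \frac{83521}{144}$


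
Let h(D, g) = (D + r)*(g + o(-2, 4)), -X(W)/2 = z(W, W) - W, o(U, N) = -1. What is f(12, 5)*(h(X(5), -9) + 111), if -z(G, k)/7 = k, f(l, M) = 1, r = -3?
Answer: -659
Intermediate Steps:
z(G, k) = -7*k
X(W) = 16*W (X(W) = -2*(-7*W - W) = -(-16)*W = 16*W)
h(D, g) = (-1 + g)*(-3 + D) (h(D, g) = (D - 3)*(g - 1) = (-3 + D)*(-1 + g) = (-1 + g)*(-3 + D))
f(12, 5)*(h(X(5), -9) + 111) = 1*((3 - 16*5 - 3*(-9) + (16*5)*(-9)) + 111) = 1*((3 - 1*80 + 27 + 80*(-9)) + 111) = 1*((3 - 80 + 27 - 720) + 111) = 1*(-770 + 111) = 1*(-659) = -659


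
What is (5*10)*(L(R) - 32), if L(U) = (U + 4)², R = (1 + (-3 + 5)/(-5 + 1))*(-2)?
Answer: -1150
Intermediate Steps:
R = -1 (R = (1 + 2/(-4))*(-2) = (1 + 2*(-¼))*(-2) = (1 - ½)*(-2) = (½)*(-2) = -1)
L(U) = (4 + U)²
(5*10)*(L(R) - 32) = (5*10)*((4 - 1)² - 32) = 50*(3² - 32) = 50*(9 - 32) = 50*(-23) = -1150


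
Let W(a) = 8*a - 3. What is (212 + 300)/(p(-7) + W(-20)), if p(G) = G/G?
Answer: -256/81 ≈ -3.1605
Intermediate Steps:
p(G) = 1
W(a) = -3 + 8*a
(212 + 300)/(p(-7) + W(-20)) = (212 + 300)/(1 + (-3 + 8*(-20))) = 512/(1 + (-3 - 160)) = 512/(1 - 163) = 512/(-162) = 512*(-1/162) = -256/81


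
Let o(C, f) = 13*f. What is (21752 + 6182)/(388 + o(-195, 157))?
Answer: 27934/2429 ≈ 11.500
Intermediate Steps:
(21752 + 6182)/(388 + o(-195, 157)) = (21752 + 6182)/(388 + 13*157) = 27934/(388 + 2041) = 27934/2429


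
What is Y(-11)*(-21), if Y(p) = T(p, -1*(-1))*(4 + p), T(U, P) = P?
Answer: 147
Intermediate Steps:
Y(p) = 4 + p (Y(p) = (-1*(-1))*(4 + p) = 1*(4 + p) = 4 + p)
Y(-11)*(-21) = (4 - 11)*(-21) = -7*(-21) = 147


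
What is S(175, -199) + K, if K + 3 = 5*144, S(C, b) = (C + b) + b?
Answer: 494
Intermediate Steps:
S(C, b) = C + 2*b
K = 717 (K = -3 + 5*144 = -3 + 720 = 717)
S(175, -199) + K = (175 + 2*(-199)) + 717 = (175 - 398) + 717 = -223 + 717 = 494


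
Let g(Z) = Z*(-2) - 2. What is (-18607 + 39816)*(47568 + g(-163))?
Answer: 1015741428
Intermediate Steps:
g(Z) = -2 - 2*Z (g(Z) = -2*Z - 2 = -2 - 2*Z)
(-18607 + 39816)*(47568 + g(-163)) = (-18607 + 39816)*(47568 + (-2 - 2*(-163))) = 21209*(47568 + (-2 + 326)) = 21209*(47568 + 324) = 21209*47892 = 1015741428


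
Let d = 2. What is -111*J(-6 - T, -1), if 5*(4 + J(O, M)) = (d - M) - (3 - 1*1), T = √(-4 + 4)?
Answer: 2109/5 ≈ 421.80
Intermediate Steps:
T = 0 (T = √0 = 0)
J(O, M) = -4 - M/5 (J(O, M) = -4 + ((2 - M) - (3 - 1*1))/5 = -4 + ((2 - M) - (3 - 1))/5 = -4 + ((2 - M) - 1*2)/5 = -4 + ((2 - M) - 2)/5 = -4 + (-M)/5 = -4 - M/5)
-111*J(-6 - T, -1) = -111*(-4 - ⅕*(-1)) = -111*(-4 + ⅕) = -111*(-19/5) = 2109/5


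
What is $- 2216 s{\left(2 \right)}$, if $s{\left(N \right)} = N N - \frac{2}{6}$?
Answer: $- \frac{24376}{3} \approx -8125.3$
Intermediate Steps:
$s{\left(N \right)} = - \frac{1}{3} + N^{2}$ ($s{\left(N \right)} = N^{2} - \frac{1}{3} = - \frac{1}{3} + N^{2}$)
$- 2216 s{\left(2 \right)} = - 2216 \left(- \frac{1}{3} + 2^{2}\right) = - 2216 \left(- \frac{1}{3} + 4\right) = \left(-2216\right) \frac{11}{3} = - \frac{24376}{3}$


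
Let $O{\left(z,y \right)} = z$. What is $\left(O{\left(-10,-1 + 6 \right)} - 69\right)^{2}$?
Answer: $6241$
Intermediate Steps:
$\left(O{\left(-10,-1 + 6 \right)} - 69\right)^{2} = \left(-10 - 69\right)^{2} = \left(-79\right)^{2} = 6241$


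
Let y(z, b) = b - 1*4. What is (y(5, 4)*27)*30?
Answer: 0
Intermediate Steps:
y(z, b) = -4 + b (y(z, b) = b - 4 = -4 + b)
(y(5, 4)*27)*30 = ((-4 + 4)*27)*30 = (0*27)*30 = 0*30 = 0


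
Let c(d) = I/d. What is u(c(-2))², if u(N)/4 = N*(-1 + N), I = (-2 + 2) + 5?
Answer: 1225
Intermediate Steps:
I = 5 (I = 0 + 5 = 5)
c(d) = 5/d
u(N) = 4*N*(-1 + N) (u(N) = 4*(N*(-1 + N)) = 4*N*(-1 + N))
u(c(-2))² = (4*(5/(-2))*(-1 + 5/(-2)))² = (4*(5*(-½))*(-1 + 5*(-½)))² = (4*(-5/2)*(-1 - 5/2))² = (4*(-5/2)*(-7/2))² = 35² = 1225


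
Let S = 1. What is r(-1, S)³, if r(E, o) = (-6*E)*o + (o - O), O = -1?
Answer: 512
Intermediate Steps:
r(E, o) = 1 + o - 6*E*o (r(E, o) = (-6*E)*o + (o - 1*(-1)) = -6*E*o + (o + 1) = -6*E*o + (1 + o) = 1 + o - 6*E*o)
r(-1, S)³ = (1 + 1 - 6*(-1)*1)³ = (1 + 1 + 6)³ = 8³ = 512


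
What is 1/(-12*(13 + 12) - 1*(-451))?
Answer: 1/151 ≈ 0.0066225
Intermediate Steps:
1/(-12*(13 + 12) - 1*(-451)) = 1/(-12*25 + 451) = 1/(-300 + 451) = 1/151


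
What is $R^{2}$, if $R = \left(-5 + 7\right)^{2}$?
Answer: $16$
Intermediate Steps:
$R = 4$ ($R = 2^{2} = 4$)
$R^{2} = 4^{2} = 16$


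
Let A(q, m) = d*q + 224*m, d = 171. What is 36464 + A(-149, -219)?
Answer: -38071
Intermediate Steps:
A(q, m) = 171*q + 224*m
36464 + A(-149, -219) = 36464 + (171*(-149) + 224*(-219)) = 36464 + (-25479 - 49056) = 36464 - 74535 = -38071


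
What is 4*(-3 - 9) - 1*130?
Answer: -178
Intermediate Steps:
4*(-3 - 9) - 1*130 = 4*(-12) - 130 = -48 - 130 = -178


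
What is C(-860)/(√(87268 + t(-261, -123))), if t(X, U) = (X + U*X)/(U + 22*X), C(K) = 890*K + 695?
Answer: -764705*√333519727330/170598326 ≈ -2588.7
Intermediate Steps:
C(K) = 695 + 890*K
t(X, U) = (X + U*X)/(U + 22*X)
C(-860)/(√(87268 + t(-261, -123))) = (695 + 890*(-860))/(√(87268 - 261*(1 - 123)/(-123 + 22*(-261)))) = (695 - 765400)/(√(87268 - 261*(-122)/(-123 - 5742))) = -764705/√(87268 - 261*(-122)/(-5865)) = -764705/√(87268 - 261*(-1/5865)*(-122)) = -764705/√(87268 - 10614/1955) = -764705*√333519727330/170598326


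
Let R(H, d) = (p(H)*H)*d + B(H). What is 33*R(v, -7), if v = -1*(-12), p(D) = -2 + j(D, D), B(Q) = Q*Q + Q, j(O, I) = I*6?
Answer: -188892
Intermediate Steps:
j(O, I) = 6*I
B(Q) = Q + Q**2 (B(Q) = Q**2 + Q = Q + Q**2)
p(D) = -2 + 6*D
v = 12
R(H, d) = H*(1 + H) + H*d*(-2 + 6*H) (R(H, d) = ((-2 + 6*H)*H)*d + H*(1 + H) = (H*(-2 + 6*H))*d + H*(1 + H) = H*d*(-2 + 6*H) + H*(1 + H) = H*(1 + H) + H*d*(-2 + 6*H))
33*R(v, -7) = 33*(12*(1 + 12 + 2*(-7)*(-1 + 3*12))) = 33*(12*(1 + 12 + 2*(-7)*(-1 + 36))) = 33*(12*(1 + 12 + 2*(-7)*35)) = 33*(12*(1 + 12 - 490)) = 33*(12*(-477)) = 33*(-5724) = -188892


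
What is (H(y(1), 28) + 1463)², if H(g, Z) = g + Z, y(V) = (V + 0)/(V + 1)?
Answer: 8898289/4 ≈ 2.2246e+6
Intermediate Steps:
y(V) = V/(1 + V)
H(g, Z) = Z + g
(H(y(1), 28) + 1463)² = ((28 + 1/(1 + 1)) + 1463)² = ((28 + 1/2) + 1463)² = ((28 + 1*(½)) + 1463)² = ((28 + ½) + 1463)² = (57/2 + 1463)² = (2983/2)² = 8898289/4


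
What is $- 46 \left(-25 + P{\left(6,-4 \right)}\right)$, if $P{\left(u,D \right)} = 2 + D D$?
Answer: $322$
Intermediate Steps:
$P{\left(u,D \right)} = 2 + D^{2}$
$- 46 \left(-25 + P{\left(6,-4 \right)}\right) = - 46 \left(-25 + \left(2 + \left(-4\right)^{2}\right)\right) = - 46 \left(-25 + \left(2 + 16\right)\right) = - 46 \left(-25 + 18\right) = \left(-46\right) \left(-7\right) = 322$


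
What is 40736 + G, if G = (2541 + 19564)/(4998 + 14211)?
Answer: 782519929/19209 ≈ 40737.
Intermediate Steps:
G = 22105/19209 ≈ 1.1508
40736 + G = 40736 + 22105/19209 = 782519929/19209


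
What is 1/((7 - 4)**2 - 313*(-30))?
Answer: 1/9399 ≈ 0.00010639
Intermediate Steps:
1/((7 - 4)**2 - 313*(-30)) = 1/(3**2 + 9390) = 1/(9 + 9390) = 1/9399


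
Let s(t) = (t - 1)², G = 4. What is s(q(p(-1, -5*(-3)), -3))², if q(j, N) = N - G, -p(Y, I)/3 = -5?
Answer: 4096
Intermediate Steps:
p(Y, I) = 15 (p(Y, I) = -3*(-5) = 15)
q(j, N) = -4 + N (q(j, N) = N - 1*4 = N - 4 = -4 + N)
s(t) = (-1 + t)²
s(q(p(-1, -5*(-3)), -3))² = ((-1 + (-4 - 3))²)² = ((-1 - 7)²)² = ((-8)²)² = 64² = 4096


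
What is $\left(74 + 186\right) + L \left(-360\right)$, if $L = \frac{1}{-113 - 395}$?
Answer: $\frac{33110}{127} \approx 260.71$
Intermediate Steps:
$L = - \frac{1}{508}$ ($L = \frac{1}{-508} = - \frac{1}{508} \approx -0.0019685$)
$\left(74 + 186\right) + L \left(-360\right) = \left(74 + 186\right) - - \frac{90}{127} = 260 + \frac{90}{127} = \frac{33110}{127}$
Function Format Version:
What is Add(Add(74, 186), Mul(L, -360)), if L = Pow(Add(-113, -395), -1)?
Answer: Rational(33110, 127) ≈ 260.71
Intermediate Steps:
L = Rational(-1, 508) (L = Pow(-508, -1) = Rational(-1, 508) ≈ -0.0019685)
Add(Add(74, 186), Mul(L, -360)) = Add(Add(74, 186), Mul(Rational(-1, 508), -360)) = Add(260, Rational(90, 127)) = Rational(33110, 127)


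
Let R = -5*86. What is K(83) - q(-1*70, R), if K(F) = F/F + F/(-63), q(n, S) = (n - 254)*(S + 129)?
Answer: -6144032/63 ≈ -97524.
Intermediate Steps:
R = -430
q(n, S) = (-254 + n)*(129 + S)
K(F) = 1 - F/63 (K(F) = 1 + F*(-1/63) = 1 - F/63)
K(83) - q(-1*70, R) = (1 - 1/63*83) - (-32766 - 254*(-430) + 129*(-1*70) - (-430)*70) = (1 - 83/63) - (-32766 + 109220 + 129*(-70) - 430*(-70)) = -20/63 - (-32766 + 109220 - 9030 + 30100) = -20/63 - 1*97524 = -20/63 - 97524 = -6144032/63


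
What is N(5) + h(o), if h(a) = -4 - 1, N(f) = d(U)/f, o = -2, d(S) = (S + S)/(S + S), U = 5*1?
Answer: -24/5 ≈ -4.8000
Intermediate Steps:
U = 5
d(S) = 1 (d(S) = (2*S)/((2*S)) = (2*S)*(1/(2*S)) = 1)
N(f) = 1/f
h(a) = -5
N(5) + h(o) = 1/5 - 5 = ⅕ - 5 = -24/5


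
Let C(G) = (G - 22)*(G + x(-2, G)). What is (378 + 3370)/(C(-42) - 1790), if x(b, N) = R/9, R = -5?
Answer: 16866/4201 ≈ 4.0148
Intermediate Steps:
x(b, N) = -5/9
C(G) = (-22 + G)*(-5/9 + G) (C(G) = (G - 22)*(G - 5/9) = (-22 + G)*(-5/9 + G))
(378 + 3370)/(C(-42) - 1790) = (378 + 3370)/((110/9 + (-42)**2 - 203/9*(-42)) - 1790) = 3748/((110/9 + 1764 + 2842/3) - 1790) = 3748/(24512/9 - 1790) = 3748/(8402/9) = 3748*(9/8402) = 16866/4201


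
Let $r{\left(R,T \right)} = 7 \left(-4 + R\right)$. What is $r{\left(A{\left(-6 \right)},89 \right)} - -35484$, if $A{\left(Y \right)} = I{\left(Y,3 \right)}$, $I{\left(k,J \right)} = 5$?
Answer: $35491$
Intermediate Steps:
$A{\left(Y \right)} = 5$
$r{\left(R,T \right)} = -28 + 7 R$
$r{\left(A{\left(-6 \right)},89 \right)} - -35484 = \left(-28 + 7 \cdot 5\right) - -35484 = \left(-28 + 35\right) + 35484 = 7 + 35484 = 35491$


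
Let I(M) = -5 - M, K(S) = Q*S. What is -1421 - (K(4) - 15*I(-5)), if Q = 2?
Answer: -1429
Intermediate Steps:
K(S) = 2*S
-1421 - (K(4) - 15*I(-5)) = -1421 - (2*4 - 15*(-5 - 1*(-5))) = -1421 - (8 - 15*(-5 + 5)) = -1421 - (8 - 15*0) = -1421 - (8 + 0) = -1421 - 1*8 = -1421 - 8 = -1429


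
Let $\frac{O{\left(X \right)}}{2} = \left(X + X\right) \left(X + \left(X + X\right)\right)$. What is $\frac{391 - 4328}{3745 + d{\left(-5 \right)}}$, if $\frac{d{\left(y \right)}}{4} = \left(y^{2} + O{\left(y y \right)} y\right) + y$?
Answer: $\frac{3937}{146175} \approx 0.026933$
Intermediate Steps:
$O{\left(X \right)} = 12 X^{2}$ ($O{\left(X \right)} = 2 \left(X + X\right) \left(X + \left(X + X\right)\right) = 2 \cdot 2 X \left(X + 2 X\right) = 2 \cdot 2 X 3 X = 2 \cdot 6 X^{2} = 12 X^{2}$)
$d{\left(y \right)} = 4 y + 4 y^{2} + 48 y^{5}$ ($d{\left(y \right)} = 4 \left(\left(y^{2} + 12 \left(y y\right)^{2} y\right) + y\right) = 4 \left(\left(y^{2} + 12 \left(y^{2}\right)^{2} y\right) + y\right) = 4 \left(\left(y^{2} + 12 y^{4} y\right) + y\right) = 4 \left(\left(y^{2} + 12 y^{5}\right) + y\right) = 4 \left(y + y^{2} + 12 y^{5}\right) = 4 y + 4 y^{2} + 48 y^{5}$)
$\frac{391 - 4328}{3745 + d{\left(-5 \right)}} = \frac{391 - 4328}{3745 + 4 \left(-5\right) \left(1 - 5 + 12 \left(-5\right)^{4}\right)} = - \frac{3937}{3745 + 4 \left(-5\right) \left(1 - 5 + 12 \cdot 625\right)} = - \frac{3937}{3745 + 4 \left(-5\right) \left(1 - 5 + 7500\right)} = - \frac{3937}{3745 + 4 \left(-5\right) 7496} = - \frac{3937}{3745 - 149920} = - \frac{3937}{-146175} = \left(-3937\right) \left(- \frac{1}{146175}\right) = \frac{3937}{146175}$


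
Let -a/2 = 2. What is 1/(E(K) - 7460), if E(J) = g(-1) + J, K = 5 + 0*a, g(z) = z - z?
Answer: -1/7455 ≈ -0.00013414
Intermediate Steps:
a = -4 (a = -2*2 = -4)
g(z) = 0
K = 5 (K = 5 + 0*(-4) = 5 + 0 = 5)
E(J) = J (E(J) = 0 + J = J)
1/(E(K) - 7460) = 1/(5 - 7460) = 1/(-7455) = -1/7455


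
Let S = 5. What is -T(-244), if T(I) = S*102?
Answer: -510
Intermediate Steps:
T(I) = 510 (T(I) = 5*102 = 510)
-T(-244) = -1*510 = -510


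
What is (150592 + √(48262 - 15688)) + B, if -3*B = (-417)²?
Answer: 92629 + √32574 ≈ 92810.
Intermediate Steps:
B = -57963 (B = -⅓*(-417)² = -⅓*173889 = -57963)
(150592 + √(48262 - 15688)) + B = (150592 + √(48262 - 15688)) - 57963 = (150592 + √32574) - 57963 = 92629 + √32574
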